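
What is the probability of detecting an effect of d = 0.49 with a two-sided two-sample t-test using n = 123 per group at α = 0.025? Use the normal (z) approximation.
Power ≈ 0.95

Power calculation (two-sample t-test, normal approximation):
z_β = d · √(n/2) - z_{α/2}
z_β = 0.49 · √(123/2) - 2.241
z_β = 0.49 · 7.842 - 2.241
z_β = 1.601

Power = Φ(z_β) = Φ(1.601) ≈ 0.945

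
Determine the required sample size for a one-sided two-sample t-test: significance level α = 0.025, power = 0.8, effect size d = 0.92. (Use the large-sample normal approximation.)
n = 19 per group

Sample size formula (two-sample t-test, normal approximation):
n = 2 · ((z_α + z_β) / d)²

z_α = 1.960 (for α = 0.025, one-sided)
z_β = 0.842 (for power = 0.8)
d = 0.92

n = 2 · ((1.960 + 0.842) / 0.92)²
n = 2 · (3.046)²
n ≈ 18.56
Round up to the next whole number: n = 19 per group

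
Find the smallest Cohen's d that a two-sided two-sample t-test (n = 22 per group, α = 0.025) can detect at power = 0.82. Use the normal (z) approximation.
d ≈ 0.95

Minimum detectable effect (two-sample t-test, normal approximation):
d = (z_{α/2} + z_β) / √(n/2)
d = (2.241 + 0.915) / √(22/2)
d = 3.157 / 3.317
d ≈ 0.95

By Cohen's convention (0.2 small / 0.5 medium / 0.8 large): large effect.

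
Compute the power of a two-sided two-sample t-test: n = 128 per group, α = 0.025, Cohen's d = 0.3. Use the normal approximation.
Power ≈ 0.56

Power calculation (two-sample t-test, normal approximation):
z_β = d · √(n/2) - z_{α/2}
z_β = 0.3 · √(128/2) - 2.241
z_β = 0.3 · 8.000 - 2.241
z_β = 0.159

Power = Φ(z_β) = Φ(0.159) ≈ 0.563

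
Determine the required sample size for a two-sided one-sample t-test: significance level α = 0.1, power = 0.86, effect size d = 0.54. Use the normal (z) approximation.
n = 26

Sample size formula (one-sample t-test, normal approximation):
n = ((z_{α/2} + z_β) / d)²

z_{α/2} = 1.645 (for α = 0.1, two-sided)
z_β = 1.080 (for power = 0.86)
d = 0.54

n = ((1.645 + 1.080) / 0.54)²
n = (5.046)²
n ≈ 25.46
Round up to the next whole number: n = 26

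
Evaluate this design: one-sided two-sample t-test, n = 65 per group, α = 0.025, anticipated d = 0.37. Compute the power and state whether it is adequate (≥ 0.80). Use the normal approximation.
Power ≈ 0.56; the study is underpowered (power < 0.80)

Power calculation (two-sample t-test, normal approximation):
z_β = d · √(n/2) - z_α
z_β = 0.37 · √(65/2) - 1.960
z_β = 0.37 · 5.701 - 1.960
z_β = 0.149

Power = Φ(z_β) = Φ(0.149) ≈ 0.559

Effect size d = 0.37 is small by Cohen's convention (0.2/0.5/0.8).

Threshold: power ≥ 0.80 is conventionally adequate.
Power ≈ 0.56 → the study is underpowered (power < 0.80).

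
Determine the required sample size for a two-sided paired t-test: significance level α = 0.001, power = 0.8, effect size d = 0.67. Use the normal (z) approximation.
n = 39 pairs

Sample size formula (paired t-test, normal approximation):
n = ((z_{α/2} + z_β) / d)²

z_{α/2} = 3.291 (for α = 0.001, two-sided)
z_β = 0.842 (for power = 0.8)
d = 0.67

n = ((3.291 + 0.842) / 0.67)²
n = (6.169)²
n ≈ 38.06
Round up to the next whole number: n = 39 pairs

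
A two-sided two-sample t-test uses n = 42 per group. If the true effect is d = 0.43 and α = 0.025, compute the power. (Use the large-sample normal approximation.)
Power ≈ 0.39

Power calculation (two-sample t-test, normal approximation):
z_β = d · √(n/2) - z_{α/2}
z_β = 0.43 · √(42/2) - 2.241
z_β = 0.43 · 4.583 - 2.241
z_β = -0.271

Power = Φ(z_β) = Φ(-0.271) ≈ 0.393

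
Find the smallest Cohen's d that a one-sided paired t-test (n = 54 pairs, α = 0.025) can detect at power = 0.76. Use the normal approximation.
d ≈ 0.36

Minimum detectable effect (paired t-test, normal approximation):
d = (z_α + z_β) / √n
d = (1.960 + 0.706) / √54
d = 2.666 / 7.348
d ≈ 0.36

By Cohen's convention (0.2 small / 0.5 medium / 0.8 large): small effect.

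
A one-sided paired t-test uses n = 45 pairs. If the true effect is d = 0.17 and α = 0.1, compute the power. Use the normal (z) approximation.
Power ≈ 0.44

Power calculation (paired t-test, normal approximation):
z_β = d · √n - z_α
z_β = 0.17 · √45 - 1.282
z_β = 0.17 · 6.708 - 1.282
z_β = -0.141

Power = Φ(z_β) = Φ(-0.141) ≈ 0.444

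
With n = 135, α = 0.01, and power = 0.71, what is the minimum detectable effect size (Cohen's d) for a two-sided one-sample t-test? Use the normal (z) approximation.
d ≈ 0.27

Minimum detectable effect (one-sample t-test, normal approximation):
d = (z_{α/2} + z_β) / √n
d = (2.576 + 0.553) / √135
d = 3.129 / 11.619
d ≈ 0.27

By Cohen's convention (0.2 small / 0.5 medium / 0.8 large): small effect.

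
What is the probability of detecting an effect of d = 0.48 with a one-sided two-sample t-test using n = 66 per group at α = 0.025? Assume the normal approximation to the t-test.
Power ≈ 0.79

Power calculation (two-sample t-test, normal approximation):
z_β = d · √(n/2) - z_α
z_β = 0.48 · √(66/2) - 1.960
z_β = 0.48 · 5.745 - 1.960
z_β = 0.797

Power = Φ(z_β) = Φ(0.797) ≈ 0.787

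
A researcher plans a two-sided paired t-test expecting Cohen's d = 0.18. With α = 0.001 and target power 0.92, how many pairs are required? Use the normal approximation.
n = 681 pairs

Sample size formula (paired t-test, normal approximation):
n = ((z_{α/2} + z_β) / d)²

z_{α/2} = 3.291 (for α = 0.001, two-sided)
z_β = 1.405 (for power = 0.92)
d = 0.18

n = ((3.291 + 1.405) / 0.18)²
n = (26.089)²
n ≈ 680.64
Round up to the next whole number: n = 681 pairs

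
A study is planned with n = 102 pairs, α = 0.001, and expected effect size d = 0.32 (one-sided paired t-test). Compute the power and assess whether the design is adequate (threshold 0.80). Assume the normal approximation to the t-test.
Power ≈ 0.56; the study is underpowered (power < 0.80)

Power calculation (paired t-test, normal approximation):
z_β = d · √n - z_α
z_β = 0.32 · √102 - 3.090
z_β = 0.32 · 10.100 - 3.090
z_β = 0.142

Power = Φ(z_β) = Φ(0.142) ≈ 0.556

Effect size d = 0.32 is small by Cohen's convention (0.2/0.5/0.8).

Threshold: power ≥ 0.80 is conventionally adequate.
Power ≈ 0.56 → the study is underpowered (power < 0.80).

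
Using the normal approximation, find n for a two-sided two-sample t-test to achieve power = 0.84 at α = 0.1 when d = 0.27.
n = 192 per group

Sample size formula (two-sample t-test, normal approximation):
n = 2 · ((z_{α/2} + z_β) / d)²

z_{α/2} = 1.645 (for α = 0.1, two-sided)
z_β = 0.994 (for power = 0.84)
d = 0.27

n = 2 · ((1.645 + 0.994) / 0.27)²
n = 2 · (9.774)²
n ≈ 191.06
Round up to the next whole number: n = 192 per group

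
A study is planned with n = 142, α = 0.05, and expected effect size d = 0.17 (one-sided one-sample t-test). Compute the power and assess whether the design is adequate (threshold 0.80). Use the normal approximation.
Power ≈ 0.65; the study is underpowered (power < 0.80)

Power calculation (one-sample t-test, normal approximation):
z_β = d · √n - z_α
z_β = 0.17 · √142 - 1.645
z_β = 0.17 · 11.916 - 1.645
z_β = 0.381

Power = Φ(z_β) = Φ(0.381) ≈ 0.648

Effect size d = 0.17 is very small by Cohen's convention (0.2/0.5/0.8).

Threshold: power ≥ 0.80 is conventionally adequate.
Power ≈ 0.65 → the study is underpowered (power < 0.80).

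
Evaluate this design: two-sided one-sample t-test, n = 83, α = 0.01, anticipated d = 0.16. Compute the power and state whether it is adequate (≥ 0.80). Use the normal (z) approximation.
Power ≈ 0.13; the study is underpowered (power < 0.80)

Power calculation (one-sample t-test, normal approximation):
z_β = d · √n - z_{α/2}
z_β = 0.16 · √83 - 2.576
z_β = 0.16 · 9.110 - 2.576
z_β = -1.118

Power = Φ(z_β) = Φ(-1.118) ≈ 0.132

Effect size d = 0.16 is very small by Cohen's convention (0.2/0.5/0.8).

Threshold: power ≥ 0.80 is conventionally adequate.
Power ≈ 0.13 → the study is underpowered (power < 0.80).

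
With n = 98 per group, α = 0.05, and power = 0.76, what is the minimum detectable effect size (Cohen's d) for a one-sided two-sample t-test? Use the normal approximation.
d ≈ 0.34

Minimum detectable effect (two-sample t-test, normal approximation):
d = (z_α + z_β) / √(n/2)
d = (1.645 + 0.706) / √(98/2)
d = 2.351 / 7.000
d ≈ 0.34

By Cohen's convention (0.2 small / 0.5 medium / 0.8 large): small effect.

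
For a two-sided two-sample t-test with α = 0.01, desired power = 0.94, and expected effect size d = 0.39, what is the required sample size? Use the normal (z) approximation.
n = 225 per group

Sample size formula (two-sample t-test, normal approximation):
n = 2 · ((z_{α/2} + z_β) / d)²

z_{α/2} = 2.576 (for α = 0.01, two-sided)
z_β = 1.555 (for power = 0.94)
d = 0.39

n = 2 · ((2.576 + 1.555) / 0.39)²
n = 2 · (10.592)²
n ≈ 224.38
Round up to the next whole number: n = 225 per group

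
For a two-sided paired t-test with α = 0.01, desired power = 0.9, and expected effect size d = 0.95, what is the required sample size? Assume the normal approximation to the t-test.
n = 17 pairs

Sample size formula (paired t-test, normal approximation):
n = ((z_{α/2} + z_β) / d)²

z_{α/2} = 2.576 (for α = 0.01, two-sided)
z_β = 1.282 (for power = 0.9)
d = 0.95

n = ((2.576 + 1.282) / 0.95)²
n = (4.061)²
n ≈ 16.49
Round up to the next whole number: n = 17 pairs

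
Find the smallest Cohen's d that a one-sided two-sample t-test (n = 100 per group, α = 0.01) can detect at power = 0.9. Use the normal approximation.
d ≈ 0.51

Minimum detectable effect (two-sample t-test, normal approximation):
d = (z_α + z_β) / √(n/2)
d = (2.326 + 1.282) / √(100/2)
d = 3.608 / 7.071
d ≈ 0.51

By Cohen's convention (0.2 small / 0.5 medium / 0.8 large): medium effect.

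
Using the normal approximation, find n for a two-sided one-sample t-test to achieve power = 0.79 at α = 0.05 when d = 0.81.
n = 12

Sample size formula (one-sample t-test, normal approximation):
n = ((z_{α/2} + z_β) / d)²

z_{α/2} = 1.960 (for α = 0.05, two-sided)
z_β = 0.806 (for power = 0.79)
d = 0.81

n = ((1.960 + 0.806) / 0.81)²
n = (3.415)²
n ≈ 11.66
Round up to the next whole number: n = 12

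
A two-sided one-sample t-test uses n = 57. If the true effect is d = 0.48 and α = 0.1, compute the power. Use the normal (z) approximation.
Power ≈ 0.98

Power calculation (one-sample t-test, normal approximation):
z_β = d · √n - z_{α/2}
z_β = 0.48 · √57 - 1.645
z_β = 0.48 · 7.550 - 1.645
z_β = 1.979

Power = Φ(z_β) = Φ(1.979) ≈ 0.976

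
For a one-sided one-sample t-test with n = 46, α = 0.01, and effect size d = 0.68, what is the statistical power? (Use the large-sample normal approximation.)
Power ≈ 0.99

Power calculation (one-sample t-test, normal approximation):
z_β = d · √n - z_α
z_β = 0.68 · √46 - 2.326
z_β = 0.68 · 6.782 - 2.326
z_β = 2.286

Power = Φ(z_β) = Φ(2.286) ≈ 0.989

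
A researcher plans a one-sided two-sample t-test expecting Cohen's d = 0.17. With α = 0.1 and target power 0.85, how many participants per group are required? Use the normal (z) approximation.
n = 372 per group

Sample size formula (two-sample t-test, normal approximation):
n = 2 · ((z_α + z_β) / d)²

z_α = 1.282 (for α = 0.1, one-sided)
z_β = 1.036 (for power = 0.85)
d = 0.17

n = 2 · ((1.282 + 1.036) / 0.17)²
n = 2 · (13.635)²
n ≈ 371.83
Round up to the next whole number: n = 372 per group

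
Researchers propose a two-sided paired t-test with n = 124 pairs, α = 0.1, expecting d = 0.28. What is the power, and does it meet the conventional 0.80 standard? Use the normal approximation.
Power ≈ 0.93; the study is adequately powered (power ≥ 0.80)

Power calculation (paired t-test, normal approximation):
z_β = d · √n - z_{α/2}
z_β = 0.28 · √124 - 1.645
z_β = 0.28 · 11.136 - 1.645
z_β = 1.473

Power = Φ(z_β) = Φ(1.473) ≈ 0.930

Effect size d = 0.28 is small by Cohen's convention (0.2/0.5/0.8).

Threshold: power ≥ 0.80 is conventionally adequate.
Power ≈ 0.93 → the study is adequately powered (power ≥ 0.80).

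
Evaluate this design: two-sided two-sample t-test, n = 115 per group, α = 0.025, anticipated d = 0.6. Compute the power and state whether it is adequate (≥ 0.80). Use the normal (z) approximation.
Power ≈ 0.99; the study is adequately powered (power ≥ 0.80)

Power calculation (two-sample t-test, normal approximation):
z_β = d · √(n/2) - z_{α/2}
z_β = 0.6 · √(115/2) - 2.241
z_β = 0.6 · 7.583 - 2.241
z_β = 2.308

Power = Φ(z_β) = Φ(2.308) ≈ 0.990

Effect size d = 0.6 is medium by Cohen's convention (0.2/0.5/0.8).

Threshold: power ≥ 0.80 is conventionally adequate.
Power ≈ 0.99 → the study is adequately powered (power ≥ 0.80).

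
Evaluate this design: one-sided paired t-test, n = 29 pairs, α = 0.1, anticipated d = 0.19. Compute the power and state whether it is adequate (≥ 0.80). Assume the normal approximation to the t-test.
Power ≈ 0.40; the study is underpowered (power < 0.80)

Power calculation (paired t-test, normal approximation):
z_β = d · √n - z_α
z_β = 0.19 · √29 - 1.282
z_β = 0.19 · 5.385 - 1.282
z_β = -0.258

Power = Φ(z_β) = Φ(-0.258) ≈ 0.398

Effect size d = 0.19 is very small by Cohen's convention (0.2/0.5/0.8).

Threshold: power ≥ 0.80 is conventionally adequate.
Power ≈ 0.40 → the study is underpowered (power < 0.80).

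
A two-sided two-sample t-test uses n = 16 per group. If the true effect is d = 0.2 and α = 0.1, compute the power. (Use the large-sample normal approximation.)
Power ≈ 0.14

Power calculation (two-sample t-test, normal approximation):
z_β = d · √(n/2) - z_{α/2}
z_β = 0.2 · √(16/2) - 1.645
z_β = 0.2 · 2.828 - 1.645
z_β = -1.079

Power = Φ(z_β) = Φ(-1.079) ≈ 0.140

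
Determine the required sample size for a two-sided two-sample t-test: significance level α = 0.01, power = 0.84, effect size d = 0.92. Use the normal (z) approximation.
n = 31 per group

Sample size formula (two-sample t-test, normal approximation):
n = 2 · ((z_{α/2} + z_β) / d)²

z_{α/2} = 2.576 (for α = 0.01, two-sided)
z_β = 0.994 (for power = 0.84)
d = 0.92

n = 2 · ((2.576 + 0.994) / 0.92)²
n = 2 · (3.880)²
n ≈ 30.11
Round up to the next whole number: n = 31 per group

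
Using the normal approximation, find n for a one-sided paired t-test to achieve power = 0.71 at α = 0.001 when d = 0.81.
n = 21 pairs

Sample size formula (paired t-test, normal approximation):
n = ((z_α + z_β) / d)²

z_α = 3.090 (for α = 0.001, one-sided)
z_β = 0.553 (for power = 0.71)
d = 0.81

n = ((3.090 + 0.553) / 0.81)²
n = (4.498)²
n ≈ 20.23
Round up to the next whole number: n = 21 pairs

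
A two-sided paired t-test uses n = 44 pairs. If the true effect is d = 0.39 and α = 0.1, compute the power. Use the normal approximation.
Power ≈ 0.83

Power calculation (paired t-test, normal approximation):
z_β = d · √n - z_{α/2}
z_β = 0.39 · √44 - 1.645
z_β = 0.39 · 6.633 - 1.645
z_β = 0.942

Power = Φ(z_β) = Φ(0.942) ≈ 0.827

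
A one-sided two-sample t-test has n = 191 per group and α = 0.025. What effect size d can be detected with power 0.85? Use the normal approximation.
d ≈ 0.31

Minimum detectable effect (two-sample t-test, normal approximation):
d = (z_α + z_β) / √(n/2)
d = (1.960 + 1.036) / √(191/2)
d = 2.996 / 9.772
d ≈ 0.31

By Cohen's convention (0.2 small / 0.5 medium / 0.8 large): small effect.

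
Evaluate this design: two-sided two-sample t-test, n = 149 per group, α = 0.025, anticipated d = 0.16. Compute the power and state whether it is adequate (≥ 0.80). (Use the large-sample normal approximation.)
Power ≈ 0.19; the study is underpowered (power < 0.80)

Power calculation (two-sample t-test, normal approximation):
z_β = d · √(n/2) - z_{α/2}
z_β = 0.16 · √(149/2) - 2.241
z_β = 0.16 · 8.631 - 2.241
z_β = -0.860

Power = Φ(z_β) = Φ(-0.860) ≈ 0.195

Effect size d = 0.16 is very small by Cohen's convention (0.2/0.5/0.8).

Threshold: power ≥ 0.80 is conventionally adequate.
Power ≈ 0.19 → the study is underpowered (power < 0.80).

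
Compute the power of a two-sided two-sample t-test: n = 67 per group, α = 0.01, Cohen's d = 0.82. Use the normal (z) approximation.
Power ≈ 0.99

Power calculation (two-sample t-test, normal approximation):
z_β = d · √(n/2) - z_{α/2}
z_β = 0.82 · √(67/2) - 2.576
z_β = 0.82 · 5.788 - 2.576
z_β = 2.170

Power = Φ(z_β) = Φ(2.170) ≈ 0.985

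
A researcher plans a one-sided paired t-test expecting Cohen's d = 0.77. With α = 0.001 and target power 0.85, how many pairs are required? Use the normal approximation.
n = 29 pairs

Sample size formula (paired t-test, normal approximation):
n = ((z_α + z_β) / d)²

z_α = 3.090 (for α = 0.001, one-sided)
z_β = 1.036 (for power = 0.85)
d = 0.77

n = ((3.090 + 1.036) / 0.77)²
n = (5.358)²
n ≈ 28.71
Round up to the next whole number: n = 29 pairs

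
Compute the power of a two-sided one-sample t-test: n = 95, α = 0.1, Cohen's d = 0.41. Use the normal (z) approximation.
Power ≈ 0.99

Power calculation (one-sample t-test, normal approximation):
z_β = d · √n - z_{α/2}
z_β = 0.41 · √95 - 1.645
z_β = 0.41 · 9.747 - 1.645
z_β = 2.351

Power = Φ(z_β) = Φ(2.351) ≈ 0.991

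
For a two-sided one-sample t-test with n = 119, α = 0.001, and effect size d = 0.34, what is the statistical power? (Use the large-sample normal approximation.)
Power ≈ 0.66

Power calculation (one-sample t-test, normal approximation):
z_β = d · √n - z_{α/2}
z_β = 0.34 · √119 - 3.291
z_β = 0.34 · 10.909 - 3.291
z_β = 0.418

Power = Φ(z_β) = Φ(0.418) ≈ 0.662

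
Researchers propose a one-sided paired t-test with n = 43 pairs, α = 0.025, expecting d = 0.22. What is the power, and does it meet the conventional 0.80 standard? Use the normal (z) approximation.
Power ≈ 0.30; the study is underpowered (power < 0.80)

Power calculation (paired t-test, normal approximation):
z_β = d · √n - z_α
z_β = 0.22 · √43 - 1.960
z_β = 0.22 · 6.557 - 1.960
z_β = -0.517

Power = Φ(z_β) = Φ(-0.517) ≈ 0.302

Effect size d = 0.22 is small by Cohen's convention (0.2/0.5/0.8).

Threshold: power ≥ 0.80 is conventionally adequate.
Power ≈ 0.30 → the study is underpowered (power < 0.80).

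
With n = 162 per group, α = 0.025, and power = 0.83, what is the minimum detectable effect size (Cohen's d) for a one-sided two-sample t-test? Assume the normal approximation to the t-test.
d ≈ 0.32

Minimum detectable effect (two-sample t-test, normal approximation):
d = (z_α + z_β) / √(n/2)
d = (1.960 + 0.954) / √(162/2)
d = 2.914 / 9.000
d ≈ 0.32

By Cohen's convention (0.2 small / 0.5 medium / 0.8 large): small effect.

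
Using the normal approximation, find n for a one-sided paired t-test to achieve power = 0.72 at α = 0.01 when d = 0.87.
n = 12 pairs

Sample size formula (paired t-test, normal approximation):
n = ((z_α + z_β) / d)²

z_α = 2.326 (for α = 0.01, one-sided)
z_β = 0.583 (for power = 0.72)
d = 0.87

n = ((2.326 + 0.583) / 0.87)²
n = (3.344)²
n ≈ 11.18
Round up to the next whole number: n = 12 pairs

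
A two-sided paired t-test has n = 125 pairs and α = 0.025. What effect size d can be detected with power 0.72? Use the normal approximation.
d ≈ 0.25

Minimum detectable effect (paired t-test, normal approximation):
d = (z_{α/2} + z_β) / √n
d = (2.241 + 0.583) / √125
d = 2.824 / 11.180
d ≈ 0.25

By Cohen's convention (0.2 small / 0.5 medium / 0.8 large): small effect.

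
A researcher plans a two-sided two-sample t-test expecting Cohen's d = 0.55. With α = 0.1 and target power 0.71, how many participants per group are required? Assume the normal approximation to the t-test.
n = 32 per group

Sample size formula (two-sample t-test, normal approximation):
n = 2 · ((z_{α/2} + z_β) / d)²

z_{α/2} = 1.645 (for α = 0.1, two-sided)
z_β = 0.553 (for power = 0.71)
d = 0.55

n = 2 · ((1.645 + 0.553) / 0.55)²
n = 2 · (3.996)²
n ≈ 31.94
Round up to the next whole number: n = 32 per group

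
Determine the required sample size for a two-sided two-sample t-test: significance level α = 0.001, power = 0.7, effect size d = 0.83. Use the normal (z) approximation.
n = 43 per group

Sample size formula (two-sample t-test, normal approximation):
n = 2 · ((z_{α/2} + z_β) / d)²

z_{α/2} = 3.291 (for α = 0.001, two-sided)
z_β = 0.524 (for power = 0.7)
d = 0.83

n = 2 · ((3.291 + 0.524) / 0.83)²
n = 2 · (4.596)²
n ≈ 42.25
Round up to the next whole number: n = 43 per group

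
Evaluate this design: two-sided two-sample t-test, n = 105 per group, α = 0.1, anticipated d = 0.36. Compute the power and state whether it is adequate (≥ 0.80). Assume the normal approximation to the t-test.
Power ≈ 0.83; the study is adequately powered (power ≥ 0.80)

Power calculation (two-sample t-test, normal approximation):
z_β = d · √(n/2) - z_{α/2}
z_β = 0.36 · √(105/2) - 1.645
z_β = 0.36 · 7.246 - 1.645
z_β = 0.964

Power = Φ(z_β) = Φ(0.964) ≈ 0.832

Effect size d = 0.36 is small by Cohen's convention (0.2/0.5/0.8).

Threshold: power ≥ 0.80 is conventionally adequate.
Power ≈ 0.83 → the study is adequately powered (power ≥ 0.80).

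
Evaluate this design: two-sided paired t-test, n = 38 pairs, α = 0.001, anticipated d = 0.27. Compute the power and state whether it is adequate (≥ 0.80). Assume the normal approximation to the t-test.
Power ≈ 0.05; the study is underpowered (power < 0.80)

Power calculation (paired t-test, normal approximation):
z_β = d · √n - z_{α/2}
z_β = 0.27 · √38 - 3.291
z_β = 0.27 · 6.164 - 3.291
z_β = -1.626

Power = Φ(z_β) = Φ(-1.626) ≈ 0.052

Effect size d = 0.27 is small by Cohen's convention (0.2/0.5/0.8).

Threshold: power ≥ 0.80 is conventionally adequate.
Power ≈ 0.05 → the study is underpowered (power < 0.80).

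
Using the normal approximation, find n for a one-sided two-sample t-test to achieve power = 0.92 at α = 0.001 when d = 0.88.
n = 53 per group

Sample size formula (two-sample t-test, normal approximation):
n = 2 · ((z_α + z_β) / d)²

z_α = 3.090 (for α = 0.001, one-sided)
z_β = 1.405 (for power = 0.92)
d = 0.88

n = 2 · ((3.090 + 1.405) / 0.88)²
n = 2 · (5.108)²
n ≈ 52.18
Round up to the next whole number: n = 53 per group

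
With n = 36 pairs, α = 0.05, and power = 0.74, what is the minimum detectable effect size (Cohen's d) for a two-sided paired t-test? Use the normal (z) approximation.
d ≈ 0.43

Minimum detectable effect (paired t-test, normal approximation):
d = (z_{α/2} + z_β) / √n
d = (1.960 + 0.643) / √36
d = 2.603 / 6.000
d ≈ 0.43

By Cohen's convention (0.2 small / 0.5 medium / 0.8 large): small effect.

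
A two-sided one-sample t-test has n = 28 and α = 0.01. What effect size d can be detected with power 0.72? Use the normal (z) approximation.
d ≈ 0.60

Minimum detectable effect (one-sample t-test, normal approximation):
d = (z_{α/2} + z_β) / √n
d = (2.576 + 0.583) / √28
d = 3.159 / 5.292
d ≈ 0.60

By Cohen's convention (0.2 small / 0.5 medium / 0.8 large): medium effect.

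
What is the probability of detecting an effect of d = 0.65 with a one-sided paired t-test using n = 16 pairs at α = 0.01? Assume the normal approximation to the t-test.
Power ≈ 0.61

Power calculation (paired t-test, normal approximation):
z_β = d · √n - z_α
z_β = 0.65 · √16 - 2.326
z_β = 0.65 · 4.000 - 2.326
z_β = 0.274

Power = Φ(z_β) = Φ(0.274) ≈ 0.608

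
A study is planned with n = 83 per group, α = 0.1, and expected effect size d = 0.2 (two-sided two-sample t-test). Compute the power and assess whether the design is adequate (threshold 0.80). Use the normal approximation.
Power ≈ 0.36; the study is underpowered (power < 0.80)

Power calculation (two-sample t-test, normal approximation):
z_β = d · √(n/2) - z_{α/2}
z_β = 0.2 · √(83/2) - 1.645
z_β = 0.2 · 6.442 - 1.645
z_β = -0.356

Power = Φ(z_β) = Φ(-0.356) ≈ 0.361

Effect size d = 0.2 is small by Cohen's convention (0.2/0.5/0.8).

Threshold: power ≥ 0.80 is conventionally adequate.
Power ≈ 0.36 → the study is underpowered (power < 0.80).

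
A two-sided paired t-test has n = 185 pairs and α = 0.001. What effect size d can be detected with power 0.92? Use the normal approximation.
d ≈ 0.35

Minimum detectable effect (paired t-test, normal approximation):
d = (z_{α/2} + z_β) / √n
d = (3.291 + 1.405) / √185
d = 4.696 / 13.601
d ≈ 0.35

By Cohen's convention (0.2 small / 0.5 medium / 0.8 large): small effect.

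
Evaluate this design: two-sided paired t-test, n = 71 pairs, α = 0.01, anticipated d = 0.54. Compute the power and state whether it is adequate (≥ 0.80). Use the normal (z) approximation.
Power ≈ 0.98; the study is adequately powered (power ≥ 0.80)

Power calculation (paired t-test, normal approximation):
z_β = d · √n - z_{α/2}
z_β = 0.54 · √71 - 2.576
z_β = 0.54 · 8.426 - 2.576
z_β = 1.974

Power = Φ(z_β) = Φ(1.974) ≈ 0.976

Effect size d = 0.54 is medium by Cohen's convention (0.2/0.5/0.8).

Threshold: power ≥ 0.80 is conventionally adequate.
Power ≈ 0.98 → the study is adequately powered (power ≥ 0.80).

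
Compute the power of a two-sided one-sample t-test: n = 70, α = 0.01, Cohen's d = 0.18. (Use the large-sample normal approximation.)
Power ≈ 0.14

Power calculation (one-sample t-test, normal approximation):
z_β = d · √n - z_{α/2}
z_β = 0.18 · √70 - 2.576
z_β = 0.18 · 8.367 - 2.576
z_β = -1.070

Power = Φ(z_β) = Φ(-1.070) ≈ 0.142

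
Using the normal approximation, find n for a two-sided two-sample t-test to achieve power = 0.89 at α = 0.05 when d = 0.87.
n = 27 per group

Sample size formula (two-sample t-test, normal approximation):
n = 2 · ((z_{α/2} + z_β) / d)²

z_{α/2} = 1.960 (for α = 0.05, two-sided)
z_β = 1.227 (for power = 0.89)
d = 0.87

n = 2 · ((1.960 + 1.227) / 0.87)²
n = 2 · (3.663)²
n ≈ 26.84
Round up to the next whole number: n = 27 per group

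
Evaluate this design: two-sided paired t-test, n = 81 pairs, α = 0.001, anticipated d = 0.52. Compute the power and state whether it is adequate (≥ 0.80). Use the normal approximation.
Power ≈ 0.92; the study is adequately powered (power ≥ 0.80)

Power calculation (paired t-test, normal approximation):
z_β = d · √n - z_{α/2}
z_β = 0.52 · √81 - 3.291
z_β = 0.52 · 9.000 - 3.291
z_β = 1.389

Power = Φ(z_β) = Φ(1.389) ≈ 0.918

Effect size d = 0.52 is medium by Cohen's convention (0.2/0.5/0.8).

Threshold: power ≥ 0.80 is conventionally adequate.
Power ≈ 0.92 → the study is adequately powered (power ≥ 0.80).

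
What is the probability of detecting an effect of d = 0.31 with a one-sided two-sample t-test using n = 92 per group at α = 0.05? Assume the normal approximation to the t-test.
Power ≈ 0.68

Power calculation (two-sample t-test, normal approximation):
z_β = d · √(n/2) - z_α
z_β = 0.31 · √(92/2) - 1.645
z_β = 0.31 · 6.782 - 1.645
z_β = 0.458

Power = Φ(z_β) = Φ(0.458) ≈ 0.676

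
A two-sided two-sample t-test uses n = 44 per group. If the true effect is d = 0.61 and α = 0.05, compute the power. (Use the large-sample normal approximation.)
Power ≈ 0.82

Power calculation (two-sample t-test, normal approximation):
z_β = d · √(n/2) - z_{α/2}
z_β = 0.61 · √(44/2) - 1.960
z_β = 0.61 · 4.690 - 1.960
z_β = 0.901

Power = Φ(z_β) = Φ(0.901) ≈ 0.816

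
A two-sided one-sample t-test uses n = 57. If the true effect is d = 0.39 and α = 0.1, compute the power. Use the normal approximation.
Power ≈ 0.90

Power calculation (one-sample t-test, normal approximation):
z_β = d · √n - z_{α/2}
z_β = 0.39 · √57 - 1.645
z_β = 0.39 · 7.550 - 1.645
z_β = 1.300

Power = Φ(z_β) = Φ(1.300) ≈ 0.903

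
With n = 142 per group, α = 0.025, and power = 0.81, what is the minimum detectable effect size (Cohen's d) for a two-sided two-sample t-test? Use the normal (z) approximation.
d ≈ 0.37

Minimum detectable effect (two-sample t-test, normal approximation):
d = (z_{α/2} + z_β) / √(n/2)
d = (2.241 + 0.878) / √(142/2)
d = 3.119 / 8.426
d ≈ 0.37

By Cohen's convention (0.2 small / 0.5 medium / 0.8 large): small effect.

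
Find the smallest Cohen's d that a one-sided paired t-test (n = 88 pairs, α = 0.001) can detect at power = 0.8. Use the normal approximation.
d ≈ 0.42

Minimum detectable effect (paired t-test, normal approximation):
d = (z_α + z_β) / √n
d = (3.090 + 0.842) / √88
d = 3.932 / 9.381
d ≈ 0.42

By Cohen's convention (0.2 small / 0.5 medium / 0.8 large): small effect.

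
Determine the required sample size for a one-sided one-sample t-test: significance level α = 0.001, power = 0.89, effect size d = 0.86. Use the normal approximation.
n = 26

Sample size formula (one-sample t-test, normal approximation):
n = ((z_α + z_β) / d)²

z_α = 3.090 (for α = 0.001, one-sided)
z_β = 1.227 (for power = 0.89)
d = 0.86

n = ((3.090 + 1.227) / 0.86)²
n = (5.020)²
n ≈ 25.20
Round up to the next whole number: n = 26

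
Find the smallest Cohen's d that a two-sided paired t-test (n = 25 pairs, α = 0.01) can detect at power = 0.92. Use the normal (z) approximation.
d ≈ 0.80

Minimum detectable effect (paired t-test, normal approximation):
d = (z_{α/2} + z_β) / √n
d = (2.576 + 1.405) / √25
d = 3.981 / 5.000
d ≈ 0.80

By Cohen's convention (0.2 small / 0.5 medium / 0.8 large): large effect.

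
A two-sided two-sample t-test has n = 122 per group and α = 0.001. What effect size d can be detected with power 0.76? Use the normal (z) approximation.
d ≈ 0.51

Minimum detectable effect (two-sample t-test, normal approximation):
d = (z_{α/2} + z_β) / √(n/2)
d = (3.291 + 0.706) / √(122/2)
d = 3.997 / 7.810
d ≈ 0.51

By Cohen's convention (0.2 small / 0.5 medium / 0.8 large): medium effect.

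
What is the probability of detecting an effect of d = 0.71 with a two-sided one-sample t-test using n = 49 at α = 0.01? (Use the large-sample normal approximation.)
Power ≈ 0.99

Power calculation (one-sample t-test, normal approximation):
z_β = d · √n - z_{α/2}
z_β = 0.71 · √49 - 2.576
z_β = 0.71 · 7.000 - 2.576
z_β = 2.394

Power = Φ(z_β) = Φ(2.394) ≈ 0.992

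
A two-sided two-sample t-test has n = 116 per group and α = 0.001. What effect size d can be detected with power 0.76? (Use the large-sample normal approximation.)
d ≈ 0.52

Minimum detectable effect (two-sample t-test, normal approximation):
d = (z_{α/2} + z_β) / √(n/2)
d = (3.291 + 0.706) / √(116/2)
d = 3.997 / 7.616
d ≈ 0.52

By Cohen's convention (0.2 small / 0.5 medium / 0.8 large): medium effect.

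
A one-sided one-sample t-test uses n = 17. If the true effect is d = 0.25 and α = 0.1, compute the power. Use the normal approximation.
Power ≈ 0.40

Power calculation (one-sample t-test, normal approximation):
z_β = d · √n - z_α
z_β = 0.25 · √17 - 1.282
z_β = 0.25 · 4.123 - 1.282
z_β = -0.251

Power = Φ(z_β) = Φ(-0.251) ≈ 0.401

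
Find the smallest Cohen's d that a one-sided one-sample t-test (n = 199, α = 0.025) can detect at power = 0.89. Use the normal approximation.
d ≈ 0.23

Minimum detectable effect (one-sample t-test, normal approximation):
d = (z_α + z_β) / √n
d = (1.960 + 1.227) / √199
d = 3.186 / 14.107
d ≈ 0.23

By Cohen's convention (0.2 small / 0.5 medium / 0.8 large): small effect.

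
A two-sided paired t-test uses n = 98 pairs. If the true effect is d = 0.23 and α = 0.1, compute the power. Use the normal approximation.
Power ≈ 0.74

Power calculation (paired t-test, normal approximation):
z_β = d · √n - z_{α/2}
z_β = 0.23 · √98 - 1.645
z_β = 0.23 · 9.899 - 1.645
z_β = 0.632

Power = Φ(z_β) = Φ(0.632) ≈ 0.736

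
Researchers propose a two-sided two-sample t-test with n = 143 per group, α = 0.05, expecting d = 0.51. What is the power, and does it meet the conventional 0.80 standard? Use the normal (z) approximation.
Power ≈ 0.99; the study is adequately powered (power ≥ 0.80)

Power calculation (two-sample t-test, normal approximation):
z_β = d · √(n/2) - z_{α/2}
z_β = 0.51 · √(143/2) - 1.960
z_β = 0.51 · 8.456 - 1.960
z_β = 2.352

Power = Φ(z_β) = Φ(2.352) ≈ 0.991

Effect size d = 0.51 is medium by Cohen's convention (0.2/0.5/0.8).

Threshold: power ≥ 0.80 is conventionally adequate.
Power ≈ 0.99 → the study is adequately powered (power ≥ 0.80).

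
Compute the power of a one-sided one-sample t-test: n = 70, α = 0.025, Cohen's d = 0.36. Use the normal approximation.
Power ≈ 0.85

Power calculation (one-sample t-test, normal approximation):
z_β = d · √n - z_α
z_β = 0.36 · √70 - 1.960
z_β = 0.36 · 8.367 - 1.960
z_β = 1.052

Power = Φ(z_β) = Φ(1.052) ≈ 0.854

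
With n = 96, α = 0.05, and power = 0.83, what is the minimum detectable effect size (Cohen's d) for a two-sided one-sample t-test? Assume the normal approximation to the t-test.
d ≈ 0.30

Minimum detectable effect (one-sample t-test, normal approximation):
d = (z_{α/2} + z_β) / √n
d = (1.960 + 0.954) / √96
d = 2.914 / 9.798
d ≈ 0.30

By Cohen's convention (0.2 small / 0.5 medium / 0.8 large): small effect.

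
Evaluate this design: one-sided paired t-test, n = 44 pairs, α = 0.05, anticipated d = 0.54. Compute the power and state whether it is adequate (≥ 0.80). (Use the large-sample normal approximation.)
Power ≈ 0.97; the study is adequately powered (power ≥ 0.80)

Power calculation (paired t-test, normal approximation):
z_β = d · √n - z_α
z_β = 0.54 · √44 - 1.645
z_β = 0.54 · 6.633 - 1.645
z_β = 1.937

Power = Φ(z_β) = Φ(1.937) ≈ 0.974

Effect size d = 0.54 is medium by Cohen's convention (0.2/0.5/0.8).

Threshold: power ≥ 0.80 is conventionally adequate.
Power ≈ 0.97 → the study is adequately powered (power ≥ 0.80).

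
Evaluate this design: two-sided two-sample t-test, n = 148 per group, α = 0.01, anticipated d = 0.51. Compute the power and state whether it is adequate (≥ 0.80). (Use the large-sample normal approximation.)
Power ≈ 0.96; the study is adequately powered (power ≥ 0.80)

Power calculation (two-sample t-test, normal approximation):
z_β = d · √(n/2) - z_{α/2}
z_β = 0.51 · √(148/2) - 2.576
z_β = 0.51 · 8.602 - 2.576
z_β = 1.811

Power = Φ(z_β) = Φ(1.811) ≈ 0.965

Effect size d = 0.51 is medium by Cohen's convention (0.2/0.5/0.8).

Threshold: power ≥ 0.80 is conventionally adequate.
Power ≈ 0.96 → the study is adequately powered (power ≥ 0.80).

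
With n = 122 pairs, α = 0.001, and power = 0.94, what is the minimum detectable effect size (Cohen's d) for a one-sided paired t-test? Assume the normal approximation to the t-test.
d ≈ 0.42

Minimum detectable effect (paired t-test, normal approximation):
d = (z_α + z_β) / √n
d = (3.090 + 1.555) / √122
d = 4.645 / 11.045
d ≈ 0.42

By Cohen's convention (0.2 small / 0.5 medium / 0.8 large): small effect.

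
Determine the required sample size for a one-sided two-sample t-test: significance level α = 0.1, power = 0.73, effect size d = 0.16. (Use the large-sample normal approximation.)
n = 281 per group

Sample size formula (two-sample t-test, normal approximation):
n = 2 · ((z_α + z_β) / d)²

z_α = 1.282 (for α = 0.1, one-sided)
z_β = 0.613 (for power = 0.73)
d = 0.16

n = 2 · ((1.282 + 0.613) / 0.16)²
n = 2 · (11.844)²
n ≈ 280.56
Round up to the next whole number: n = 281 per group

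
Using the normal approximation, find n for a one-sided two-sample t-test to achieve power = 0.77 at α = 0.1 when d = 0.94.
n = 10 per group

Sample size formula (two-sample t-test, normal approximation):
n = 2 · ((z_α + z_β) / d)²

z_α = 1.282 (for α = 0.1, one-sided)
z_β = 0.739 (for power = 0.77)
d = 0.94

n = 2 · ((1.282 + 0.739) / 0.94)²
n = 2 · (2.150)²
n ≈ 9.24
Round up to the next whole number: n = 10 per group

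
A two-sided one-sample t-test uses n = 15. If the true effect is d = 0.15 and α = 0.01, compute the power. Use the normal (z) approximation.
Power ≈ 0.02

Power calculation (one-sample t-test, normal approximation):
z_β = d · √n - z_{α/2}
z_β = 0.15 · √15 - 2.576
z_β = 0.15 · 3.873 - 2.576
z_β = -1.995

Power = Φ(z_β) = Φ(-1.995) ≈ 0.023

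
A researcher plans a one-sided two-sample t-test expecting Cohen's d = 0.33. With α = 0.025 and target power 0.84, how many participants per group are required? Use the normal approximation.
n = 161 per group

Sample size formula (two-sample t-test, normal approximation):
n = 2 · ((z_α + z_β) / d)²

z_α = 1.960 (for α = 0.025, one-sided)
z_β = 0.994 (for power = 0.84)
d = 0.33

n = 2 · ((1.960 + 0.994) / 0.33)²
n = 2 · (8.952)²
n ≈ 160.28
Round up to the next whole number: n = 161 per group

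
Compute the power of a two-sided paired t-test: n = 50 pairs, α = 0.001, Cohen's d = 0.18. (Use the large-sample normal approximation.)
Power ≈ 0.02

Power calculation (paired t-test, normal approximation):
z_β = d · √n - z_{α/2}
z_β = 0.18 · √50 - 3.291
z_β = 0.18 · 7.071 - 3.291
z_β = -2.018

Power = Φ(z_β) = Φ(-2.018) ≈ 0.022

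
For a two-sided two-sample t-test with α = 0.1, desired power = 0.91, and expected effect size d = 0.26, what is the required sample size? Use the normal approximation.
n = 264 per group

Sample size formula (two-sample t-test, normal approximation):
n = 2 · ((z_{α/2} + z_β) / d)²

z_{α/2} = 1.645 (for α = 0.1, two-sided)
z_β = 1.341 (for power = 0.91)
d = 0.26

n = 2 · ((1.645 + 1.341) / 0.26)²
n = 2 · (11.485)²
n ≈ 263.81
Round up to the next whole number: n = 264 per group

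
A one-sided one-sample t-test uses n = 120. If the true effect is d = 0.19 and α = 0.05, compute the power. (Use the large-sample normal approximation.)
Power ≈ 0.67

Power calculation (one-sample t-test, normal approximation):
z_β = d · √n - z_α
z_β = 0.19 · √120 - 1.645
z_β = 0.19 · 10.954 - 1.645
z_β = 0.436

Power = Φ(z_β) = Φ(0.436) ≈ 0.669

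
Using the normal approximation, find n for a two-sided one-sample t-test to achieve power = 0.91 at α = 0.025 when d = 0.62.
n = 34

Sample size formula (one-sample t-test, normal approximation):
n = ((z_{α/2} + z_β) / d)²

z_{α/2} = 2.241 (for α = 0.025, two-sided)
z_β = 1.341 (for power = 0.91)
d = 0.62

n = ((2.241 + 1.341) / 0.62)²
n = (5.777)²
n ≈ 33.37
Round up to the next whole number: n = 34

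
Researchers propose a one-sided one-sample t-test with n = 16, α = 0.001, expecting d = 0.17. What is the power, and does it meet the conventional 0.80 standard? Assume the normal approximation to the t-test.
Power ≈ 0.01; the study is underpowered (power < 0.80)

Power calculation (one-sample t-test, normal approximation):
z_β = d · √n - z_α
z_β = 0.17 · √16 - 3.090
z_β = 0.17 · 4.000 - 3.090
z_β = -2.410

Power = Φ(z_β) = Φ(-2.410) ≈ 0.008

Effect size d = 0.17 is very small by Cohen's convention (0.2/0.5/0.8).

Threshold: power ≥ 0.80 is conventionally adequate.
Power ≈ 0.01 → the study is underpowered (power < 0.80).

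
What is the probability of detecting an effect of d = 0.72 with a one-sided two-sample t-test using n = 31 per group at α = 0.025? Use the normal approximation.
Power ≈ 0.81

Power calculation (two-sample t-test, normal approximation):
z_β = d · √(n/2) - z_α
z_β = 0.72 · √(31/2) - 1.960
z_β = 0.72 · 3.937 - 1.960
z_β = 0.875

Power = Φ(z_β) = Φ(0.875) ≈ 0.809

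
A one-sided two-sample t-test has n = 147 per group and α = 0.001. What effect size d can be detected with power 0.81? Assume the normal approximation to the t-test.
d ≈ 0.46

Minimum detectable effect (two-sample t-test, normal approximation):
d = (z_α + z_β) / √(n/2)
d = (3.090 + 0.878) / √(147/2)
d = 3.968 / 8.573
d ≈ 0.46

By Cohen's convention (0.2 small / 0.5 medium / 0.8 large): small effect.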